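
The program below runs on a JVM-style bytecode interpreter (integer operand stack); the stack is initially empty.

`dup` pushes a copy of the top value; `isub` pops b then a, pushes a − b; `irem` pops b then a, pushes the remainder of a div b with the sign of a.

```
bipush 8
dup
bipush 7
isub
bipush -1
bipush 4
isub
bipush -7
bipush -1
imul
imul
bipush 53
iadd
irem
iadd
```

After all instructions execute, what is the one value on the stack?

bipush 8  : [8]
dup       : [8, 8]
bipush 7  : [8, 8, 7]
isub      : [8, 1]
bipush -1 : [8, 1, -1]
bipush 4  : [8, 1, -1, 4]
isub      : [8, 1, -5]
bipush -7 : [8, 1, -5, -7]
bipush -1 : [8, 1, -5, -7, -1]
imul      : [8, 1, -5, 7]
imul      : [8, 1, -35]
bipush 53 : [8, 1, -35, 53]
iadd      : [8, 1, 18]
irem      : [8, 1]
iadd      : [9]

9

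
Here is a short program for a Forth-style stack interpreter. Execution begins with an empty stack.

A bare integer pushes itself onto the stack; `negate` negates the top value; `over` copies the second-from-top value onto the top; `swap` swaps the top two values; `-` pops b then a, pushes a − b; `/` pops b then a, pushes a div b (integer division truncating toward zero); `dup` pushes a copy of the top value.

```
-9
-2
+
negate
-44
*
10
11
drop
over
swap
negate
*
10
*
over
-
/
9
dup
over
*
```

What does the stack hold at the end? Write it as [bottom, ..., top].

[0, 9, 81]

-9     : [-9]
-2     : [-9, -2]
+      : [-11]
negate : [11]
-44    : [11, -44]
*      : [-484]
10     : [-484, 10]
11     : [-484, 10, 11]
drop   : [-484, 10]
over   : [-484, 10, -484]
swap   : [-484, -484, 10]
negate : [-484, -484, -10]
*      : [-484, 4840]
10     : [-484, 4840, 10]
*      : [-484, 48400]
over   : [-484, 48400, -484]
-      : [-484, 48884]
/      : [0]
9      : [0, 9]
dup    : [0, 9, 9]
over   : [0, 9, 9, 9]
*      : [0, 9, 81]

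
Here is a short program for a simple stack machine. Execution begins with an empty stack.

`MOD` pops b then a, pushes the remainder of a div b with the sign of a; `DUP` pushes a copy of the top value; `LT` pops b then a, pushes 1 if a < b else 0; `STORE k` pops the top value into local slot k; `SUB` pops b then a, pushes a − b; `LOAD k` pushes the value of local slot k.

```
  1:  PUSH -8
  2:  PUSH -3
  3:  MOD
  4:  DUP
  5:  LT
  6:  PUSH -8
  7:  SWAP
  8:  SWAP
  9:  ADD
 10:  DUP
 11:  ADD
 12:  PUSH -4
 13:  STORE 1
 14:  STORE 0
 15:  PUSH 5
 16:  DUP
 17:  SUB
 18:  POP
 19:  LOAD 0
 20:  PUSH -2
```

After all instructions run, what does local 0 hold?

PUSH -8 -> -8
PUSH -3 -> -8 -3
MOD     -> -2
DUP     -> -2 -2
LT      -> 0
PUSH -8 -> 0 -8
SWAP    -> -8 0
SWAP    -> 0 -8
ADD     -> -8
DUP     -> -8 -8
ADD     -> -16
PUSH -4 -> -16 -4
STORE 1 -> -16
STORE 0 -> (empty)
PUSH 5  -> 5
DUP     -> 5 5
SUB     -> 0
POP     -> (empty)
LOAD 0  -> -16
PUSH -2 -> -16 -2

-16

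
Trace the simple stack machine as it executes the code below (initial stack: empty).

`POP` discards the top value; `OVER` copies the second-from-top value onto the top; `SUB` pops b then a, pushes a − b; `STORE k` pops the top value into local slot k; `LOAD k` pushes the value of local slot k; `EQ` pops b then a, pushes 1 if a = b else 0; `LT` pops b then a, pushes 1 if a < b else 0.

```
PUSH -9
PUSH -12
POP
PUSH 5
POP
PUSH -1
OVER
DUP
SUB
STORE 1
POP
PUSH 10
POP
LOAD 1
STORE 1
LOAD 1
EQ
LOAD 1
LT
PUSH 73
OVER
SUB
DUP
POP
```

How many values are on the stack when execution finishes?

2

PUSH -9  : [-9]
PUSH -12 : [-9, -12]
POP      : [-9]
PUSH 5   : [-9, 5]
POP      : [-9]
PUSH -1  : [-9, -1]
OVER     : [-9, -1, -9]
DUP      : [-9, -1, -9, -9]
SUB      : [-9, -1, 0]
STORE 1  : [-9, -1]
POP      : [-9]
PUSH 10  : [-9, 10]
POP      : [-9]
LOAD 1   : [-9, 0]
STORE 1  : [-9]
LOAD 1   : [-9, 0]
EQ       : [0]
LOAD 1   : [0, 0]
LT       : [0]
PUSH 73  : [0, 73]
OVER     : [0, 73, 0]
SUB      : [0, 73]
DUP      : [0, 73, 73]
POP      : [0, 73]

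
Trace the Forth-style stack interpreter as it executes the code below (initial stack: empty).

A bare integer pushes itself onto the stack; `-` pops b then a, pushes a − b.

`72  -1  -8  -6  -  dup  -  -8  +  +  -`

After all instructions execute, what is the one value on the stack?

72  → [72]
-1  → [72, -1]
-8  → [72, -1, -8]
-6  → [72, -1, -8, -6]
-   → [72, -1, -2]
dup → [72, -1, -2, -2]
-   → [72, -1, 0]
-8  → [72, -1, 0, -8]
+   → [72, -1, -8]
+   → [72, -9]
-   → [81]

81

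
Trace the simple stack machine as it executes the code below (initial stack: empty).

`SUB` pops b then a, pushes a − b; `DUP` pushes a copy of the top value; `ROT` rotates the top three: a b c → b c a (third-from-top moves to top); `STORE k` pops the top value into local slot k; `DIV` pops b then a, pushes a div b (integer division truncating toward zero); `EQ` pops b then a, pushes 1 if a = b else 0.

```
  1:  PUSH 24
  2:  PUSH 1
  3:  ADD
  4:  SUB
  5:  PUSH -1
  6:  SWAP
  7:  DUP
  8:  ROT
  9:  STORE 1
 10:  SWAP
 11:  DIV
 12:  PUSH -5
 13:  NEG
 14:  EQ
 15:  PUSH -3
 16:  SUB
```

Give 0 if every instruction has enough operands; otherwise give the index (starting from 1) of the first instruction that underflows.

4

PUSH 24 -> [24]
PUSH 1  -> [24, 1]
ADD     -> [25]
SUB  — needs 2 operands, stack has 1 → underflow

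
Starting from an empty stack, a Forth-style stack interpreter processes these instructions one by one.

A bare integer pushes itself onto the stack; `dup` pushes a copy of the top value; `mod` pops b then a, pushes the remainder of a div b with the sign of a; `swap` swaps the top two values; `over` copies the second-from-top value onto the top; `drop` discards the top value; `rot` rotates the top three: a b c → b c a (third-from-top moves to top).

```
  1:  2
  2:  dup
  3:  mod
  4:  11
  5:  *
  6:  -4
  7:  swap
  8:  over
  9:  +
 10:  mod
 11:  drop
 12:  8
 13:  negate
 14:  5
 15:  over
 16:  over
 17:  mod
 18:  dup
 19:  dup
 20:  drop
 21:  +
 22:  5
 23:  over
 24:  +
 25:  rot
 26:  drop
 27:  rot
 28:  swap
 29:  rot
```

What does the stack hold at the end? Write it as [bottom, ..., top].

2      → 2
dup    → 2 2
mod    → 0
11     → 0 11
*      → 0
-4     → 0 -4
swap   → -4 0
over   → -4 0 -4
+      → -4 -4
mod    → 0
drop   → (empty)
8      → 8
negate → -8
5      → -8 5
over   → -8 5 -8
over   → -8 5 -8 5
mod    → -8 5 -3
dup    → -8 5 -3 -3
dup    → -8 5 -3 -3 -3
drop   → -8 5 -3 -3
+      → -8 5 -6
5      → -8 5 -6 5
over   → -8 5 -6 5 -6
+      → -8 5 -6 -1
rot    → -8 -6 -1 5
drop   → -8 -6 -1
rot    → -6 -1 -8
swap   → -6 -8 -1
rot    → -8 -1 -6

[-8, -1, -6]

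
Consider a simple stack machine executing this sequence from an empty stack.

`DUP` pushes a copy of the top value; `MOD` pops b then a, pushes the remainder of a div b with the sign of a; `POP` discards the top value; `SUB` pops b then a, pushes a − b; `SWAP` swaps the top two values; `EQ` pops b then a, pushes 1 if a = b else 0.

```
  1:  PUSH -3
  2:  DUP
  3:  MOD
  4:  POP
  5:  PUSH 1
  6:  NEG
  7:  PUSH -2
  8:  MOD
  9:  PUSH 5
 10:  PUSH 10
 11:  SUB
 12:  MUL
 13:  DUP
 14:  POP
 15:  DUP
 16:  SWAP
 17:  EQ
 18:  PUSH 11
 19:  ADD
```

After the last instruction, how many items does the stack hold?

1

PUSH -3  [-3]
DUP      [-3, -3]
MOD      [0]
POP      []
PUSH 1   [1]
NEG      [-1]
PUSH -2  [-1, -2]
MOD      [-1]
PUSH 5   [-1, 5]
PUSH 10  [-1, 5, 10]
SUB      [-1, -5]
MUL      [5]
DUP      [5, 5]
POP      [5]
DUP      [5, 5]
SWAP     [5, 5]
EQ       [1]
PUSH 11  [1, 11]
ADD      [12]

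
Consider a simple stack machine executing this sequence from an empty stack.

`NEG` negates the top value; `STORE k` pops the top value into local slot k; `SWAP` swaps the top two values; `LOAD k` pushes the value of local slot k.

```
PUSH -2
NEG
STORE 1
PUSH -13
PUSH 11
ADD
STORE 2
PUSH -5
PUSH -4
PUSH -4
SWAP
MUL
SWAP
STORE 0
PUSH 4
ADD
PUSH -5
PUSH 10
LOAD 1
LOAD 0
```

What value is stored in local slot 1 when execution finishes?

2

PUSH -2  : [-2]
NEG      : [2]
STORE 1  : []
PUSH -13 : [-13]
PUSH 11  : [-13, 11]
ADD      : [-2]
STORE 2  : []
PUSH -5  : [-5]
PUSH -4  : [-5, -4]
PUSH -4  : [-5, -4, -4]
SWAP     : [-5, -4, -4]
MUL      : [-5, 16]
SWAP     : [16, -5]
STORE 0  : [16]
PUSH 4   : [16, 4]
ADD      : [20]
PUSH -5  : [20, -5]
PUSH 10  : [20, -5, 10]
LOAD 1   : [20, -5, 10, 2]
LOAD 0   : [20, -5, 10, 2, -5]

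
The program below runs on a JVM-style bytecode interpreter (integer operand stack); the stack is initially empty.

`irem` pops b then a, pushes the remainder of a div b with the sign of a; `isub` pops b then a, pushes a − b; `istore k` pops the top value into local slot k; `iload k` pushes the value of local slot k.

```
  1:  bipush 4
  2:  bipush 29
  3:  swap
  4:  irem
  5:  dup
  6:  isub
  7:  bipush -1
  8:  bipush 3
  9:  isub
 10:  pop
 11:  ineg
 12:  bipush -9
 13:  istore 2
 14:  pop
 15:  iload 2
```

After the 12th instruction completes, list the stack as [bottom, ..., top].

[0, -9]

bipush 4   [4]
bipush 29  [4, 29]
swap       [29, 4]
irem       [1]
dup        [1, 1]
isub       [0]
bipush -1  [0, -1]
bipush 3   [0, -1, 3]
isub       [0, -4]
pop        [0]
ineg       [0]
bipush -9  [0, -9]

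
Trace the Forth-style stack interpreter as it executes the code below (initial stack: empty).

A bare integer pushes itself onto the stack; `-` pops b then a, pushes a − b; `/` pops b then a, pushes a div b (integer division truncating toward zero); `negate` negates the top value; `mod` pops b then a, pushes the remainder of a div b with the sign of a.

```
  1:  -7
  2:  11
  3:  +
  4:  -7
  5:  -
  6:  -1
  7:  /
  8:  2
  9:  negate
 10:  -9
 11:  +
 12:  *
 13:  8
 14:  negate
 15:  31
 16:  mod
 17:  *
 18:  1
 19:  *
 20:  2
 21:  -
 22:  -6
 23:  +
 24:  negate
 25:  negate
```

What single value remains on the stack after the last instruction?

-7     -> -7
11     -> -7 11
+      -> 4
-7     -> 4 -7
-      -> 11
-1     -> 11 -1
/      -> -11
2      -> -11 2
negate -> -11 -2
-9     -> -11 -2 -9
+      -> -11 -11
*      -> 121
8      -> 121 8
negate -> 121 -8
31     -> 121 -8 31
mod    -> 121 -8
*      -> -968
1      -> -968 1
*      -> -968
2      -> -968 2
-      -> -970
-6     -> -970 -6
+      -> -976
negate -> 976
negate -> -976

-976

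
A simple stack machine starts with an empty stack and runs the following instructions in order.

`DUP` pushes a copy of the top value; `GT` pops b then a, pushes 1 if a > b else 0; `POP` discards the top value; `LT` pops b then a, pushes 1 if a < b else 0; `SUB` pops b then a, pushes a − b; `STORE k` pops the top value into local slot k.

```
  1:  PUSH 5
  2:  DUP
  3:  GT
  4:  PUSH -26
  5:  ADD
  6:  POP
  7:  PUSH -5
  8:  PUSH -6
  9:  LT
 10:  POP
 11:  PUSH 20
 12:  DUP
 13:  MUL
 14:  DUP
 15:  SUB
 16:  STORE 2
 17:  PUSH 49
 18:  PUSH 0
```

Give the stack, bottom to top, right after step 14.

PUSH 5    5
DUP       5 5
GT        0
PUSH -26  0 -26
ADD       -26
POP       (empty)
PUSH -5   -5
PUSH -6   -5 -6
LT        0
POP       (empty)
PUSH 20   20
DUP       20 20
MUL       400
DUP       400 400

[400, 400]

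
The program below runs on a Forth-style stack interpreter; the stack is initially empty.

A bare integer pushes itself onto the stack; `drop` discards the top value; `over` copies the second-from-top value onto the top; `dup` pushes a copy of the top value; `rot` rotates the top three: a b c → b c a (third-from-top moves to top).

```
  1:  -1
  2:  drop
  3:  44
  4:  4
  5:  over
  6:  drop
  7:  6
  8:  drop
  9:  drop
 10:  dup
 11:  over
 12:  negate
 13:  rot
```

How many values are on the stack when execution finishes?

3

-1     -> [-1]
drop   -> []
44     -> [44]
4      -> [44, 4]
over   -> [44, 4, 44]
drop   -> [44, 4]
6      -> [44, 4, 6]
drop   -> [44, 4]
drop   -> [44]
dup    -> [44, 44]
over   -> [44, 44, 44]
negate -> [44, 44, -44]
rot    -> [44, -44, 44]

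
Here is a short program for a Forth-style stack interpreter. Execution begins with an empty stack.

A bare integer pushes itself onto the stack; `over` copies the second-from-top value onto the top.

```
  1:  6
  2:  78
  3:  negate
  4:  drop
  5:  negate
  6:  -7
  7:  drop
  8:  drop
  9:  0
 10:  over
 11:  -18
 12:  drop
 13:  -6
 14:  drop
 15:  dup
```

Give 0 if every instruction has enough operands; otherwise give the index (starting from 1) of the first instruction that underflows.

10

6      -> 6
78     -> 6 78
negate -> 6 -78
drop   -> 6
negate -> -6
-7     -> -6 -7
drop   -> -6
drop   -> (empty)
0      -> 0
over  — needs 2 operands, stack has 1 → underflow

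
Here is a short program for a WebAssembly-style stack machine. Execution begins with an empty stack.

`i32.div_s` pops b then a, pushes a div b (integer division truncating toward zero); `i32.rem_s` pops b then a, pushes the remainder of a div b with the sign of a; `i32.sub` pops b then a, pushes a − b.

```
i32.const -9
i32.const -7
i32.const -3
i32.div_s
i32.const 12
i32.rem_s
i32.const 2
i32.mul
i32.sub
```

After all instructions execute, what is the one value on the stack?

-13

i32.const -9 : -9
i32.const -7 : -9 -7
i32.const -3 : -9 -7 -3
i32.div_s    : -9 2
i32.const 12 : -9 2 12
i32.rem_s    : -9 2
i32.const 2  : -9 2 2
i32.mul      : -9 4
i32.sub      : -13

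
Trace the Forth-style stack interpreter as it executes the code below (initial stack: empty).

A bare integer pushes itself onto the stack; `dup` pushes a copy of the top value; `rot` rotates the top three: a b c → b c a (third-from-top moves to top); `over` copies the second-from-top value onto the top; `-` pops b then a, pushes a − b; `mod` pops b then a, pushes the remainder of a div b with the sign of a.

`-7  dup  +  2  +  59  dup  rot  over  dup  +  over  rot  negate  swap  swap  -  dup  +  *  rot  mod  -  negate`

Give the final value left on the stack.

-59

-7      [-7]
dup     [-7, -7]
+       [-14]
2       [-14, 2]
+       [-12]
59      [-12, 59]
dup     [-12, 59, 59]
rot     [59, 59, -12]
over    [59, 59, -12, 59]
dup     [59, 59, -12, 59, 59]
+       [59, 59, -12, 118]
over    [59, 59, -12, 118, -12]
rot     [59, 59, 118, -12, -12]
negate  [59, 59, 118, -12, 12]
swap    [59, 59, 118, 12, -12]
swap    [59, 59, 118, -12, 12]
-       [59, 59, 118, -24]
dup     [59, 59, 118, -24, -24]
+       [59, 59, 118, -48]
*       [59, 59, -5664]
rot     [59, -5664, 59]
mod     [59, 0]
-       [59]
negate  [-59]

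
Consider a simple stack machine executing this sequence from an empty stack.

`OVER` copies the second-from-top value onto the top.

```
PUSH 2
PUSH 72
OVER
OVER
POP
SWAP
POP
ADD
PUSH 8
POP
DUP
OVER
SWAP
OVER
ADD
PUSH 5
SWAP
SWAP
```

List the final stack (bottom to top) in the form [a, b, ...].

PUSH 2  → 2
PUSH 72 → 2 72
OVER    → 2 72 2
OVER    → 2 72 2 72
POP     → 2 72 2
SWAP    → 2 2 72
POP     → 2 2
ADD     → 4
PUSH 8  → 4 8
POP     → 4
DUP     → 4 4
OVER    → 4 4 4
SWAP    → 4 4 4
OVER    → 4 4 4 4
ADD     → 4 4 8
PUSH 5  → 4 4 8 5
SWAP    → 4 4 5 8
SWAP    → 4 4 8 5

[4, 4, 8, 5]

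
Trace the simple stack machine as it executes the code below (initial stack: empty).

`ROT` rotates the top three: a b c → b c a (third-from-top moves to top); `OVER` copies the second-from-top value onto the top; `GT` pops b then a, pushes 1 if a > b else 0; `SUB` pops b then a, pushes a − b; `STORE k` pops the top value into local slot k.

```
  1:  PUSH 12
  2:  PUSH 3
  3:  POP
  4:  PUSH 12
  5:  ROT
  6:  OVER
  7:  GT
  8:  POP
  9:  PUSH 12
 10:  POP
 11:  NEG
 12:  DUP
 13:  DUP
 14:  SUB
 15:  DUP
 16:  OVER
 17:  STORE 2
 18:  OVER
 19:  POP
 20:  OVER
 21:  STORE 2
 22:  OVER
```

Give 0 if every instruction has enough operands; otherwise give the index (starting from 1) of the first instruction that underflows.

PUSH 12 -> 12
PUSH 3  -> 12 3
POP     -> 12
PUSH 12 -> 12 12
ROT  — needs 3 operands, stack has 2 → underflow

5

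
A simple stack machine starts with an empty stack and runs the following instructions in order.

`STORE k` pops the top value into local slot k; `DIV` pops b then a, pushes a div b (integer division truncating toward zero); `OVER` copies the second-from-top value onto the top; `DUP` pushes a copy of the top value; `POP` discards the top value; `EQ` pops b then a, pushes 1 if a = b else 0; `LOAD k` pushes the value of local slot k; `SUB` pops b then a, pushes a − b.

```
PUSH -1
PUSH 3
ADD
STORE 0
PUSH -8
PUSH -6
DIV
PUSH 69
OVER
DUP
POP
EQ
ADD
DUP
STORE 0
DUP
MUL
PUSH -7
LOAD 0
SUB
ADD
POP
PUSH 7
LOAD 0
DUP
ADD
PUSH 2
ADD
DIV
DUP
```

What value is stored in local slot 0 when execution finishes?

PUSH -1  [-1]
PUSH 3   [-1, 3]
ADD      [2]
STORE 0  []
PUSH -8  [-8]
PUSH -6  [-8, -6]
DIV      [1]
PUSH 69  [1, 69]
OVER     [1, 69, 1]
DUP      [1, 69, 1, 1]
POP      [1, 69, 1]
EQ       [1, 0]
ADD      [1]
DUP      [1, 1]
STORE 0  [1]
DUP      [1, 1]
MUL      [1]
PUSH -7  [1, -7]
LOAD 0   [1, -7, 1]
SUB      [1, -8]
ADD      [-7]
POP      []
PUSH 7   [7]
LOAD 0   [7, 1]
DUP      [7, 1, 1]
ADD      [7, 2]
PUSH 2   [7, 2, 2]
ADD      [7, 4]
DIV      [1]
DUP      [1, 1]

1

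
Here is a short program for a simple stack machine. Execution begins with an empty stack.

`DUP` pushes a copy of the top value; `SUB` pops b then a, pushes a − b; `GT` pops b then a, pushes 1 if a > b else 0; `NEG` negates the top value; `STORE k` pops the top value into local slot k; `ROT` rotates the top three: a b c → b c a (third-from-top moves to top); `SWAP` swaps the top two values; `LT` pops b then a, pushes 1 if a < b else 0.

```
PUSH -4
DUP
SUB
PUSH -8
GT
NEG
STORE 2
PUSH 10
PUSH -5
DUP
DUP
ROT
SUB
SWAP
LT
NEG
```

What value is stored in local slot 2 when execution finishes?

PUSH -4 → [-4]
DUP     → [-4, -4]
SUB     → [0]
PUSH -8 → [0, -8]
GT      → [1]
NEG     → [-1]
STORE 2 → []
PUSH 10 → [10]
PUSH -5 → [10, -5]
DUP     → [10, -5, -5]
DUP     → [10, -5, -5, -5]
ROT     → [10, -5, -5, -5]
SUB     → [10, -5, 0]
SWAP    → [10, 0, -5]
LT      → [10, 0]
NEG     → [10, 0]

-1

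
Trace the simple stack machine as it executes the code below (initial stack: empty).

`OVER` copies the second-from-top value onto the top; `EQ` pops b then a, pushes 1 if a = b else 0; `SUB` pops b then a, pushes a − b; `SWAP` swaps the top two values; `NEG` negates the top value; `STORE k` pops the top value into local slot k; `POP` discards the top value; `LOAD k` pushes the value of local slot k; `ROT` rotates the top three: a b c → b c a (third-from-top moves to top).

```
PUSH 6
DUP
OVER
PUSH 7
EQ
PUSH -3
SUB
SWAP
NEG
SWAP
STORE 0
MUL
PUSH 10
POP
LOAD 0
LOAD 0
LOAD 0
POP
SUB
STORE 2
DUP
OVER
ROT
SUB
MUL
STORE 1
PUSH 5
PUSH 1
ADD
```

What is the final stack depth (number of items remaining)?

1

PUSH 6  : [6]
DUP     : [6, 6]
OVER    : [6, 6, 6]
PUSH 7  : [6, 6, 6, 7]
EQ      : [6, 6, 0]
PUSH -3 : [6, 6, 0, -3]
SUB     : [6, 6, 3]
SWAP    : [6, 3, 6]
NEG     : [6, 3, -6]
SWAP    : [6, -6, 3]
STORE 0 : [6, -6]
MUL     : [-36]
PUSH 10 : [-36, 10]
POP     : [-36]
LOAD 0  : [-36, 3]
LOAD 0  : [-36, 3, 3]
LOAD 0  : [-36, 3, 3, 3]
POP     : [-36, 3, 3]
SUB     : [-36, 0]
STORE 2 : [-36]
DUP     : [-36, -36]
OVER    : [-36, -36, -36]
ROT     : [-36, -36, -36]
SUB     : [-36, 0]
MUL     : [0]
STORE 1 : []
PUSH 5  : [5]
PUSH 1  : [5, 1]
ADD     : [6]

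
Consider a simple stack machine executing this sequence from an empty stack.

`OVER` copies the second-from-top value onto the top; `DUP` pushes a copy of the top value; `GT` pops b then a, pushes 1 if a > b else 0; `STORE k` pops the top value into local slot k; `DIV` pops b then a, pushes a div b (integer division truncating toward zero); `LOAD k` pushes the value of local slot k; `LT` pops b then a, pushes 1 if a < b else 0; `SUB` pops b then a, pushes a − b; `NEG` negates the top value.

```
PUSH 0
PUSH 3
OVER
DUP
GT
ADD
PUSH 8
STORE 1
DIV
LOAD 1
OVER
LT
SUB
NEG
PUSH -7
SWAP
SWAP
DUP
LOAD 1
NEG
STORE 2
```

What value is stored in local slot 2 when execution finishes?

-8

PUSH 0  -> 0
PUSH 3  -> 0 3
OVER    -> 0 3 0
DUP     -> 0 3 0 0
GT      -> 0 3 0
ADD     -> 0 3
PUSH 8  -> 0 3 8
STORE 1 -> 0 3
DIV     -> 0
LOAD 1  -> 0 8
OVER    -> 0 8 0
LT      -> 0 0
SUB     -> 0
NEG     -> 0
PUSH -7 -> 0 -7
SWAP    -> -7 0
SWAP    -> 0 -7
DUP     -> 0 -7 -7
LOAD 1  -> 0 -7 -7 8
NEG     -> 0 -7 -7 -8
STORE 2 -> 0 -7 -7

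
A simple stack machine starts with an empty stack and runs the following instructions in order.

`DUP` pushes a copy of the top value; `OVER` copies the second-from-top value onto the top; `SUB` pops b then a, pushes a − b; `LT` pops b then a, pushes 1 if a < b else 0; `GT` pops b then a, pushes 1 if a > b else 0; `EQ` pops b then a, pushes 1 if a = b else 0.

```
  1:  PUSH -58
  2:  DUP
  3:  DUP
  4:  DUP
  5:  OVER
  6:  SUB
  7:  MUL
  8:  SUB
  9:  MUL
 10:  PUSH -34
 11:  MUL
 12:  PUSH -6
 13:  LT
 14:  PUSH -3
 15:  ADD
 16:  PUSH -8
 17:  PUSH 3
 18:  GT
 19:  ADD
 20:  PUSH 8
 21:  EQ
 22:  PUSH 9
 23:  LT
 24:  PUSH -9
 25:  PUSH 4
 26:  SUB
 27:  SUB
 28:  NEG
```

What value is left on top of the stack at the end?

PUSH -58 -> -58
DUP      -> -58 -58
DUP      -> -58 -58 -58
DUP      -> -58 -58 -58 -58
OVER     -> -58 -58 -58 -58 -58
SUB      -> -58 -58 -58 0
MUL      -> -58 -58 0
SUB      -> -58 -58
MUL      -> 3364
PUSH -34 -> 3364 -34
MUL      -> -114376
PUSH -6  -> -114376 -6
LT       -> 1
PUSH -3  -> 1 -3
ADD      -> -2
PUSH -8  -> -2 -8
PUSH 3   -> -2 -8 3
GT       -> -2 0
ADD      -> -2
PUSH 8   -> -2 8
EQ       -> 0
PUSH 9   -> 0 9
LT       -> 1
PUSH -9  -> 1 -9
PUSH 4   -> 1 -9 4
SUB      -> 1 -13
SUB      -> 14
NEG      -> -14

-14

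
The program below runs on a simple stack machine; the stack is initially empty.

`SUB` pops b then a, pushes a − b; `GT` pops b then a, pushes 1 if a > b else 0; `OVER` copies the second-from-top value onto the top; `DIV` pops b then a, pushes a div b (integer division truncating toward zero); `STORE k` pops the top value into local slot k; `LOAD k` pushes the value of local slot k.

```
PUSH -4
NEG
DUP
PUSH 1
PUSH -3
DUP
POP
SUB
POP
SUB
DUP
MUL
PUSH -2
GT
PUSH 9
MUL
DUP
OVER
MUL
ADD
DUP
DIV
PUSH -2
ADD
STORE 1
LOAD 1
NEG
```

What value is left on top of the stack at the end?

1

PUSH -4  [-4]
NEG      [4]
DUP      [4, 4]
PUSH 1   [4, 4, 1]
PUSH -3  [4, 4, 1, -3]
DUP      [4, 4, 1, -3, -3]
POP      [4, 4, 1, -3]
SUB      [4, 4, 4]
POP      [4, 4]
SUB      [0]
DUP      [0, 0]
MUL      [0]
PUSH -2  [0, -2]
GT       [1]
PUSH 9   [1, 9]
MUL      [9]
DUP      [9, 9]
OVER     [9, 9, 9]
MUL      [9, 81]
ADD      [90]
DUP      [90, 90]
DIV      [1]
PUSH -2  [1, -2]
ADD      [-1]
STORE 1  []
LOAD 1   [-1]
NEG      [1]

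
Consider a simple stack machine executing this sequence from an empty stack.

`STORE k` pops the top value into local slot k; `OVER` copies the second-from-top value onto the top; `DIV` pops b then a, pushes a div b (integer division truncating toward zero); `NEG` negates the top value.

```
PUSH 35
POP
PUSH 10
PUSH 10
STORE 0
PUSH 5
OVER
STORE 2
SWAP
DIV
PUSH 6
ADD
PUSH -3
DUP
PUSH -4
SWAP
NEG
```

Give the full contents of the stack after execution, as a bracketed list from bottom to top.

PUSH 35  35
POP      (empty)
PUSH 10  10
PUSH 10  10 10
STORE 0  10
PUSH 5   10 5
OVER     10 5 10
STORE 2  10 5
SWAP     5 10
DIV      0
PUSH 6   0 6
ADD      6
PUSH -3  6 -3
DUP      6 -3 -3
PUSH -4  6 -3 -3 -4
SWAP     6 -3 -4 -3
NEG      6 -3 -4 3

[6, -3, -4, 3]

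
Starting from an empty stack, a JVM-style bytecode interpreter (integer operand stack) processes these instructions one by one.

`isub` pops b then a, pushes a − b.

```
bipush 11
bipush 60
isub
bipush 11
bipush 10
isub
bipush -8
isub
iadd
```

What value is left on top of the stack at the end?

bipush 11 -> [11]
bipush 60 -> [11, 60]
isub      -> [-49]
bipush 11 -> [-49, 11]
bipush 10 -> [-49, 11, 10]
isub      -> [-49, 1]
bipush -8 -> [-49, 1, -8]
isub      -> [-49, 9]
iadd      -> [-40]

-40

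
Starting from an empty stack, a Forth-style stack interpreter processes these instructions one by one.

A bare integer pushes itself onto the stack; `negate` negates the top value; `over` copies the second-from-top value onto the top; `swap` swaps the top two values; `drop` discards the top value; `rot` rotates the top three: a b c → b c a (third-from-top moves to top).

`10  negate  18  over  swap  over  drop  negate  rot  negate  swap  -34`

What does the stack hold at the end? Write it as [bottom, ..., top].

[-10, 10, -18, -34]

10     : 10
negate : -10
18     : -10 18
over   : -10 18 -10
swap   : -10 -10 18
over   : -10 -10 18 -10
drop   : -10 -10 18
negate : -10 -10 -18
rot    : -10 -18 -10
negate : -10 -18 10
swap   : -10 10 -18
-34    : -10 10 -18 -34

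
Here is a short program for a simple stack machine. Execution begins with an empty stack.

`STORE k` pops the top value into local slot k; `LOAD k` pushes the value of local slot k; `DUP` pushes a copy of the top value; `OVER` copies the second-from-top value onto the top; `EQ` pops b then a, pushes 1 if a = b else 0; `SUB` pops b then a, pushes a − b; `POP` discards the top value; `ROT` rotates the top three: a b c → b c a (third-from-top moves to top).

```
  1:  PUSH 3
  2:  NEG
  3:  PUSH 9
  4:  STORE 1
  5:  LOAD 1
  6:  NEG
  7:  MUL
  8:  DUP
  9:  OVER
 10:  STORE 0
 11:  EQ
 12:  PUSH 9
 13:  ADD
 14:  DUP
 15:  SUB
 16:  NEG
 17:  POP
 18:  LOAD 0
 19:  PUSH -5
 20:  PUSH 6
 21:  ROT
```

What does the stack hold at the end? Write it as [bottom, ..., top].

PUSH 3  -> [3]
NEG     -> [-3]
PUSH 9  -> [-3, 9]
STORE 1 -> [-3]
LOAD 1  -> [-3, 9]
NEG     -> [-3, -9]
MUL     -> [27]
DUP     -> [27, 27]
OVER    -> [27, 27, 27]
STORE 0 -> [27, 27]
EQ      -> [1]
PUSH 9  -> [1, 9]
ADD     -> [10]
DUP     -> [10, 10]
SUB     -> [0]
NEG     -> [0]
POP     -> []
LOAD 0  -> [27]
PUSH -5 -> [27, -5]
PUSH 6  -> [27, -5, 6]
ROT     -> [-5, 6, 27]

[-5, 6, 27]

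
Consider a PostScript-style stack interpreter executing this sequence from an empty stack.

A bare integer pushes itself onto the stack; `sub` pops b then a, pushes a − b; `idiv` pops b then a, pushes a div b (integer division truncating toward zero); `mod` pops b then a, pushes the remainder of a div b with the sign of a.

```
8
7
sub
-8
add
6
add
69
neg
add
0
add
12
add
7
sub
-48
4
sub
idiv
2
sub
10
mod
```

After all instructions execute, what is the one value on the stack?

8    : [8]
7    : [8, 7]
sub  : [1]
-8   : [1, -8]
add  : [-7]
6    : [-7, 6]
add  : [-1]
69   : [-1, 69]
neg  : [-1, -69]
add  : [-70]
0    : [-70, 0]
add  : [-70]
12   : [-70, 12]
add  : [-58]
7    : [-58, 7]
sub  : [-65]
-48  : [-65, -48]
4    : [-65, -48, 4]
sub  : [-65, -52]
idiv : [1]
2    : [1, 2]
sub  : [-1]
10   : [-1, 10]
mod  : [-1]

-1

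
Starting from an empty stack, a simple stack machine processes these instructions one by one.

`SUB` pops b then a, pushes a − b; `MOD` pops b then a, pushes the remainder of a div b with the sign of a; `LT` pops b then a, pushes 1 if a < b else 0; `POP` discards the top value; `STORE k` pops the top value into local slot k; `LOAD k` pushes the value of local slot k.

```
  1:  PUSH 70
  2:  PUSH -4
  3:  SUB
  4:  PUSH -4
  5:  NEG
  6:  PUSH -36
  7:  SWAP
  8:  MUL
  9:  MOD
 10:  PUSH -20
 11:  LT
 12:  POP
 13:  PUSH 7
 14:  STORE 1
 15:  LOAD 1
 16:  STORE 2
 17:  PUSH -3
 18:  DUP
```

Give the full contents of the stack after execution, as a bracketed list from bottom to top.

PUSH 70  → 70
PUSH -4  → 70 -4
SUB      → 74
PUSH -4  → 74 -4
NEG      → 74 4
PUSH -36 → 74 4 -36
SWAP     → 74 -36 4
MUL      → 74 -144
MOD      → 74
PUSH -20 → 74 -20
LT       → 0
POP      → (empty)
PUSH 7   → 7
STORE 1  → (empty)
LOAD 1   → 7
STORE 2  → (empty)
PUSH -3  → -3
DUP      → -3 -3

[-3, -3]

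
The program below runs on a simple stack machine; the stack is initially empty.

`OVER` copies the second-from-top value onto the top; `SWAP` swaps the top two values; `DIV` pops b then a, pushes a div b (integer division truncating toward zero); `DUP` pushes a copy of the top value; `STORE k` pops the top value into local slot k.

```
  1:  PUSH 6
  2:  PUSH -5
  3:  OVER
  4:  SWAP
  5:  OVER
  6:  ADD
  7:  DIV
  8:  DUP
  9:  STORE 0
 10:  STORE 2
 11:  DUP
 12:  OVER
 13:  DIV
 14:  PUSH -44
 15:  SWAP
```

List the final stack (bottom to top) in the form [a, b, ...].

[6, -44, 1]

PUSH 6   : 6
PUSH -5  : 6 -5
OVER     : 6 -5 6
SWAP     : 6 6 -5
OVER     : 6 6 -5 6
ADD      : 6 6 1
DIV      : 6 6
DUP      : 6 6 6
STORE 0  : 6 6
STORE 2  : 6
DUP      : 6 6
OVER     : 6 6 6
DIV      : 6 1
PUSH -44 : 6 1 -44
SWAP     : 6 -44 1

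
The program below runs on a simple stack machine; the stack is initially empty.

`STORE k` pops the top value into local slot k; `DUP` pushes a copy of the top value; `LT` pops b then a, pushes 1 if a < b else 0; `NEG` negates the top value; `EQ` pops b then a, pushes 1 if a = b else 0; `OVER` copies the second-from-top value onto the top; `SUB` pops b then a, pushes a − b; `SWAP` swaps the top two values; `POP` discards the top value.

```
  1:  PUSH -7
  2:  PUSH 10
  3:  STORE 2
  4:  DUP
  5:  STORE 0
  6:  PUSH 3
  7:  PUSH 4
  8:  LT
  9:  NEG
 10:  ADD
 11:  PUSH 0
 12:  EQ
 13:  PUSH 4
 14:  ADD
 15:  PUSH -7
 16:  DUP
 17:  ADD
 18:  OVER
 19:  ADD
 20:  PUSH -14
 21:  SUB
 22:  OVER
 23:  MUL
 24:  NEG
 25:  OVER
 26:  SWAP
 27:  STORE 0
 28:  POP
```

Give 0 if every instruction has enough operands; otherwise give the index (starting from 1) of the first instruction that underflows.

PUSH -7  : -7
PUSH 10  : -7 10
STORE 2  : -7
DUP      : -7 -7
STORE 0  : -7
PUSH 3   : -7 3
PUSH 4   : -7 3 4
LT       : -7 1
NEG      : -7 -1
ADD      : -8
PUSH 0   : -8 0
EQ       : 0
PUSH 4   : 0 4
ADD      : 4
PUSH -7  : 4 -7
DUP      : 4 -7 -7
ADD      : 4 -14
OVER     : 4 -14 4
ADD      : 4 -10
PUSH -14 : 4 -10 -14
SUB      : 4 4
OVER     : 4 4 4
MUL      : 4 16
NEG      : 4 -16
OVER     : 4 -16 4
SWAP     : 4 4 -16
STORE 0  : 4 4
POP      : 4

0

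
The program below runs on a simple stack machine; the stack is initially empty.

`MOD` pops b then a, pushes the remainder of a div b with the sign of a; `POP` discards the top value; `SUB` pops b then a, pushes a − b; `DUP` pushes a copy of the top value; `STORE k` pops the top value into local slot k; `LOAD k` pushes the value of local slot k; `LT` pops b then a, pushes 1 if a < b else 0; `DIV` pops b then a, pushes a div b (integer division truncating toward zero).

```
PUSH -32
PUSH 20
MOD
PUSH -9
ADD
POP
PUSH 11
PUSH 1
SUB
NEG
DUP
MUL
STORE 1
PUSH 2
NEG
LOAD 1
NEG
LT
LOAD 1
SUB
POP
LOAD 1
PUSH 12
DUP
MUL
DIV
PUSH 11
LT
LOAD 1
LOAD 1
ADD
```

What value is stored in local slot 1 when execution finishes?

PUSH -32 : [-32]
PUSH 20  : [-32, 20]
MOD      : [-12]
PUSH -9  : [-12, -9]
ADD      : [-21]
POP      : []
PUSH 11  : [11]
PUSH 1   : [11, 1]
SUB      : [10]
NEG      : [-10]
DUP      : [-10, -10]
MUL      : [100]
STORE 1  : []
PUSH 2   : [2]
NEG      : [-2]
LOAD 1   : [-2, 100]
NEG      : [-2, -100]
LT       : [0]
LOAD 1   : [0, 100]
SUB      : [-100]
POP      : []
LOAD 1   : [100]
PUSH 12  : [100, 12]
DUP      : [100, 12, 12]
MUL      : [100, 144]
DIV      : [0]
PUSH 11  : [0, 11]
LT       : [1]
LOAD 1   : [1, 100]
LOAD 1   : [1, 100, 100]
ADD      : [1, 200]

100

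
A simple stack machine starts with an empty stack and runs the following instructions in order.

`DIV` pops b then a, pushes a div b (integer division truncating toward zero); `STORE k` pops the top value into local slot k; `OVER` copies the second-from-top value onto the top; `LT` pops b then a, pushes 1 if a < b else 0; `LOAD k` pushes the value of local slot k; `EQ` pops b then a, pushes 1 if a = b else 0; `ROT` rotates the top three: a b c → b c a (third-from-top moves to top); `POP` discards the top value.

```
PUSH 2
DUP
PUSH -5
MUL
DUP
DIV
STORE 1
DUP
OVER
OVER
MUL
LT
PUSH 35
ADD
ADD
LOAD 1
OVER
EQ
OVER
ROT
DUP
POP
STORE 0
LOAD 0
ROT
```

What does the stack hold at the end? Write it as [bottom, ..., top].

PUSH 2   2
DUP      2 2
PUSH -5  2 2 -5
MUL      2 -10
DUP      2 -10 -10
DIV      2 1
STORE 1  2
DUP      2 2
OVER     2 2 2
OVER     2 2 2 2
MUL      2 2 4
LT       2 1
PUSH 35  2 1 35
ADD      2 36
ADD      38
LOAD 1   38 1
OVER     38 1 38
EQ       38 0
OVER     38 0 38
ROT      0 38 38
DUP      0 38 38 38
POP      0 38 38
STORE 0  0 38
LOAD 0   0 38 38
ROT      38 38 0

[38, 38, 0]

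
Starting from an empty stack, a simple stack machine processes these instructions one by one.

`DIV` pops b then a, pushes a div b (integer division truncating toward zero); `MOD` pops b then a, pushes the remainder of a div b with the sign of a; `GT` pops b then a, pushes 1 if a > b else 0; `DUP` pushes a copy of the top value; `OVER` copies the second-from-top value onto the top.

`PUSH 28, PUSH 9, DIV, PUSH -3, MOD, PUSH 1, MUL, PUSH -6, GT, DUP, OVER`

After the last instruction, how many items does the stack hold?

3

PUSH 28  [28]
PUSH 9   [28, 9]
DIV      [3]
PUSH -3  [3, -3]
MOD      [0]
PUSH 1   [0, 1]
MUL      [0]
PUSH -6  [0, -6]
GT       [1]
DUP      [1, 1]
OVER     [1, 1, 1]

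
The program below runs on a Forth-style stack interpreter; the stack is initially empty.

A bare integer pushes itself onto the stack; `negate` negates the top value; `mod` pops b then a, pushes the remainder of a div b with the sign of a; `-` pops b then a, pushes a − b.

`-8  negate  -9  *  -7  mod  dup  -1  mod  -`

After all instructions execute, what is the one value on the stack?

-2

-8     -> [-8]
negate -> [8]
-9     -> [8, -9]
*      -> [-72]
-7     -> [-72, -7]
mod    -> [-2]
dup    -> [-2, -2]
-1     -> [-2, -2, -1]
mod    -> [-2, 0]
-      -> [-2]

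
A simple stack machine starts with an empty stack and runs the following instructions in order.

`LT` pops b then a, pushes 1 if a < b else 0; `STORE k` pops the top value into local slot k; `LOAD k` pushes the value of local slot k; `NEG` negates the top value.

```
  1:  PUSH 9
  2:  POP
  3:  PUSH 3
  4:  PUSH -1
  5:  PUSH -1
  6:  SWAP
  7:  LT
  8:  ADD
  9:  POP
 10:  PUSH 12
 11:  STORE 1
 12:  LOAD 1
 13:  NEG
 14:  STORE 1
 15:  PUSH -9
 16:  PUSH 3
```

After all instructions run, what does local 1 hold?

-12

PUSH 9  → 9
POP     → (empty)
PUSH 3  → 3
PUSH -1 → 3 -1
PUSH -1 → 3 -1 -1
SWAP    → 3 -1 -1
LT      → 3 0
ADD     → 3
POP     → (empty)
PUSH 12 → 12
STORE 1 → (empty)
LOAD 1  → 12
NEG     → -12
STORE 1 → (empty)
PUSH -9 → -9
PUSH 3  → -9 3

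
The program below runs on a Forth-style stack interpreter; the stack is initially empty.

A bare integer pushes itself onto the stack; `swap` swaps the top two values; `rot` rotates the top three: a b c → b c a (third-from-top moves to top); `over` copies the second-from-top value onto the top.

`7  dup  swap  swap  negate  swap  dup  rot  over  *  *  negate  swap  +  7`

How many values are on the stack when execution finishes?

2

7      : [7]
dup    : [7, 7]
swap   : [7, 7]
swap   : [7, 7]
negate : [7, -7]
swap   : [-7, 7]
dup    : [-7, 7, 7]
rot    : [7, 7, -7]
over   : [7, 7, -7, 7]
*      : [7, 7, -49]
*      : [7, -343]
negate : [7, 343]
swap   : [343, 7]
+      : [350]
7      : [350, 7]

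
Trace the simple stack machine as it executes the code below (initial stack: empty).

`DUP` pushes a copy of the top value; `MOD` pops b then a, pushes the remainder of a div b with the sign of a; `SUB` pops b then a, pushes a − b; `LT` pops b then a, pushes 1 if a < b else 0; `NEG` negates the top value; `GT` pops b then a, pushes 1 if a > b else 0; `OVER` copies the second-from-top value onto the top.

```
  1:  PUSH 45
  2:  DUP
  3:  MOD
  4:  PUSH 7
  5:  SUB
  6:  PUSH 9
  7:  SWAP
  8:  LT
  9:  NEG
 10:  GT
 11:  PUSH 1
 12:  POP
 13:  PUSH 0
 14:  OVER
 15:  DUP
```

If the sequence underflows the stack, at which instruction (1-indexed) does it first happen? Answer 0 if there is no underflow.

PUSH 45 : [45]
DUP     : [45, 45]
MOD     : [0]
PUSH 7  : [0, 7]
SUB     : [-7]
PUSH 9  : [-7, 9]
SWAP    : [9, -7]
LT      : [0]
NEG     : [0]
GT  — needs 2 operands, stack has 1 → underflow

10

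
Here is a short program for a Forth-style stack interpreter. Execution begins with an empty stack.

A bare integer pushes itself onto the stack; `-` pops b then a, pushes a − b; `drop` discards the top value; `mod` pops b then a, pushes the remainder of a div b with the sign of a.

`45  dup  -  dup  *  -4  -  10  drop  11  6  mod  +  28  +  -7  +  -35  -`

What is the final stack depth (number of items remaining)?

45   → [45]
dup  → [45, 45]
-    → [0]
dup  → [0, 0]
*    → [0]
-4   → [0, -4]
-    → [4]
10   → [4, 10]
drop → [4]
11   → [4, 11]
6    → [4, 11, 6]
mod  → [4, 5]
+    → [9]
28   → [9, 28]
+    → [37]
-7   → [37, -7]
+    → [30]
-35  → [30, -35]
-    → [65]

1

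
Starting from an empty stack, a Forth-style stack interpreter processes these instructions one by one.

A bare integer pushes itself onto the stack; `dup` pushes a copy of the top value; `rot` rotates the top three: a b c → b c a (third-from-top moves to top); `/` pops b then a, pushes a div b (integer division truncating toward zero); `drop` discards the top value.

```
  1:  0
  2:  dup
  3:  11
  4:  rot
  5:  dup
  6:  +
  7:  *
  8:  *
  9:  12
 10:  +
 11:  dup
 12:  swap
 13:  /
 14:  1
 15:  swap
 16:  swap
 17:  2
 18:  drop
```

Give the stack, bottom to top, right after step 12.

[12, 12]

0    : 0
dup  : 0 0
11   : 0 0 11
rot  : 0 11 0
dup  : 0 11 0 0
+    : 0 11 0
*    : 0 0
*    : 0
12   : 0 12
+    : 12
dup  : 12 12
swap : 12 12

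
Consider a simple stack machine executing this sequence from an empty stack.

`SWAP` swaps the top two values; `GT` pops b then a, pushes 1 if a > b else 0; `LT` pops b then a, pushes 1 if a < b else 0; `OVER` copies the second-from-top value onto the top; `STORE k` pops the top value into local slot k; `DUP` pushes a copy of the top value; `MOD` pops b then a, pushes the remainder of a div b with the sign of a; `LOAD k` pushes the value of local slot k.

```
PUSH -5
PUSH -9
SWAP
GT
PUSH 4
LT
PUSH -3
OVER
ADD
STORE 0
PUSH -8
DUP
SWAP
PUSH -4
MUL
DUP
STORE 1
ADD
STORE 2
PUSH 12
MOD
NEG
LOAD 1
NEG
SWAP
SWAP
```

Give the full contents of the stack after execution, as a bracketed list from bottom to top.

[-1, -32]

PUSH -5 : [-5]
PUSH -9 : [-5, -9]
SWAP    : [-9, -5]
GT      : [0]
PUSH 4  : [0, 4]
LT      : [1]
PUSH -3 : [1, -3]
OVER    : [1, -3, 1]
ADD     : [1, -2]
STORE 0 : [1]
PUSH -8 : [1, -8]
DUP     : [1, -8, -8]
SWAP    : [1, -8, -8]
PUSH -4 : [1, -8, -8, -4]
MUL     : [1, -8, 32]
DUP     : [1, -8, 32, 32]
STORE 1 : [1, -8, 32]
ADD     : [1, 24]
STORE 2 : [1]
PUSH 12 : [1, 12]
MOD     : [1]
NEG     : [-1]
LOAD 1  : [-1, 32]
NEG     : [-1, -32]
SWAP    : [-32, -1]
SWAP    : [-1, -32]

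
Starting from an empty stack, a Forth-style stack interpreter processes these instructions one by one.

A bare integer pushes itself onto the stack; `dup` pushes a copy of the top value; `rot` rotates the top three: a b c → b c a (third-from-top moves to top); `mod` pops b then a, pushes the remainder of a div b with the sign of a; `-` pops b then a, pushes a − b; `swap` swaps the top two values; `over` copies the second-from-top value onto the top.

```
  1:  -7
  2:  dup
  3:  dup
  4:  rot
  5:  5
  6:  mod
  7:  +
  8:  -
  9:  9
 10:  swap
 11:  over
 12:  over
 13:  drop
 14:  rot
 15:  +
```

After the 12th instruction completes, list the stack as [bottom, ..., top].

[9, 2, 9, 2]

-7    -7
dup   -7 -7
dup   -7 -7 -7
rot   -7 -7 -7
5     -7 -7 -7 5
mod   -7 -7 -2
+     -7 -9
-     2
9     2 9
swap  9 2
over  9 2 9
over  9 2 9 2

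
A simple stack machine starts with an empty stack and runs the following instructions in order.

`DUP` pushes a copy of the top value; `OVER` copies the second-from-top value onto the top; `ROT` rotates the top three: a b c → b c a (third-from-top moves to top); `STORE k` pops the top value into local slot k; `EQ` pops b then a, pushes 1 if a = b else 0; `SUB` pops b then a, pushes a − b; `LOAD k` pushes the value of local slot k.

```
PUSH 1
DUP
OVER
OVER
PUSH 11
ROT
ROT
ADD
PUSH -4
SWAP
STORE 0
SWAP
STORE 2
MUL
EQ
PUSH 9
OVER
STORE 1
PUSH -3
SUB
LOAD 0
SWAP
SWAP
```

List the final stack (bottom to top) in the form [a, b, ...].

[0, 12, 2]

PUSH 1  → 1
DUP     → 1 1
OVER    → 1 1 1
OVER    → 1 1 1 1
PUSH 11 → 1 1 1 1 11
ROT     → 1 1 1 11 1
ROT     → 1 1 11 1 1
ADD     → 1 1 11 2
PUSH -4 → 1 1 11 2 -4
SWAP    → 1 1 11 -4 2
STORE 0 → 1 1 11 -4
SWAP    → 1 1 -4 11
STORE 2 → 1 1 -4
MUL     → 1 -4
EQ      → 0
PUSH 9  → 0 9
OVER    → 0 9 0
STORE 1 → 0 9
PUSH -3 → 0 9 -3
SUB     → 0 12
LOAD 0  → 0 12 2
SWAP    → 0 2 12
SWAP    → 0 12 2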